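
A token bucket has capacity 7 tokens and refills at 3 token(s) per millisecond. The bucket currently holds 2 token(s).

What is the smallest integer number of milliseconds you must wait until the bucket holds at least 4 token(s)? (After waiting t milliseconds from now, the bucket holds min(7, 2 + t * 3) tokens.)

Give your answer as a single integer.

Answer: 1

Derivation:
Need 2 + t * 3 >= 4, so t >= 2/3.
Smallest integer t = ceil(2/3) = 1.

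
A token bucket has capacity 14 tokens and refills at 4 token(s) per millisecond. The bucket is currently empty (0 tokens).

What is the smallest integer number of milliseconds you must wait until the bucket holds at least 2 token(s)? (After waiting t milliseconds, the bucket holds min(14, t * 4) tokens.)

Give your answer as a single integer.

Answer: 1

Derivation:
Need t * 4 >= 2, so t >= 2/4.
Smallest integer t = ceil(2/4) = 1.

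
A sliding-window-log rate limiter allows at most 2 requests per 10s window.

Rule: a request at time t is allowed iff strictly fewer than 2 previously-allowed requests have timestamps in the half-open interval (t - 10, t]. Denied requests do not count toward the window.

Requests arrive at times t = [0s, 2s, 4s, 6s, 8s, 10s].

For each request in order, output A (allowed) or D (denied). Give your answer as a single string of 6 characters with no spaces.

Tracking allowed requests in the window:
  req#1 t=0s: ALLOW
  req#2 t=2s: ALLOW
  req#3 t=4s: DENY
  req#4 t=6s: DENY
  req#5 t=8s: DENY
  req#6 t=10s: ALLOW

Answer: AADDDA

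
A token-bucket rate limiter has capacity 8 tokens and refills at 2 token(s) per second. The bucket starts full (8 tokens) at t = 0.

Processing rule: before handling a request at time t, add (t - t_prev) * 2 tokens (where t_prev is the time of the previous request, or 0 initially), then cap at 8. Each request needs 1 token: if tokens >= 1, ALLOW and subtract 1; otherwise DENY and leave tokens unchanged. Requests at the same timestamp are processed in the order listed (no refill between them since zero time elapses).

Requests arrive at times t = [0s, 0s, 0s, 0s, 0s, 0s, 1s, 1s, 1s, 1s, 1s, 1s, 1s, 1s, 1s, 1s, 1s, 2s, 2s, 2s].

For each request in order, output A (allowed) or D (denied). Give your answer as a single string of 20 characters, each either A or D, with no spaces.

Answer: AAAAAAAAAADDDDDDDAAD

Derivation:
Simulating step by step:
  req#1 t=0s: ALLOW
  req#2 t=0s: ALLOW
  req#3 t=0s: ALLOW
  req#4 t=0s: ALLOW
  req#5 t=0s: ALLOW
  req#6 t=0s: ALLOW
  req#7 t=1s: ALLOW
  req#8 t=1s: ALLOW
  req#9 t=1s: ALLOW
  req#10 t=1s: ALLOW
  req#11 t=1s: DENY
  req#12 t=1s: DENY
  req#13 t=1s: DENY
  req#14 t=1s: DENY
  req#15 t=1s: DENY
  req#16 t=1s: DENY
  req#17 t=1s: DENY
  req#18 t=2s: ALLOW
  req#19 t=2s: ALLOW
  req#20 t=2s: DENY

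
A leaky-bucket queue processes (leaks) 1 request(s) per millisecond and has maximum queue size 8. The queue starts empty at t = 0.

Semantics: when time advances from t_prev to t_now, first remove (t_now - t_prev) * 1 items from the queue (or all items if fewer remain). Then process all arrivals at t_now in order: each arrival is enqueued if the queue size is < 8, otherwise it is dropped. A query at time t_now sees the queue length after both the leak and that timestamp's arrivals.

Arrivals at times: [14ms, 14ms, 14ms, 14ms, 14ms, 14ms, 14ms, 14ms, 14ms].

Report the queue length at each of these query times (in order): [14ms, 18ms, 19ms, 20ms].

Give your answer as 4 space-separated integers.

Queue lengths at query times:
  query t=14ms: backlog = 8
  query t=18ms: backlog = 4
  query t=19ms: backlog = 3
  query t=20ms: backlog = 2

Answer: 8 4 3 2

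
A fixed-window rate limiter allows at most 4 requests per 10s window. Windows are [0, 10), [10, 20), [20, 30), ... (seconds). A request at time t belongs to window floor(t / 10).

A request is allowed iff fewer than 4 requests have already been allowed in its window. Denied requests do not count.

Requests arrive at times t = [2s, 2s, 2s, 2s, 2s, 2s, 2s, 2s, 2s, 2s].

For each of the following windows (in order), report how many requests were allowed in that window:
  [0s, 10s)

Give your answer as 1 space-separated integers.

Answer: 4

Derivation:
Processing requests:
  req#1 t=2s (window 0): ALLOW
  req#2 t=2s (window 0): ALLOW
  req#3 t=2s (window 0): ALLOW
  req#4 t=2s (window 0): ALLOW
  req#5 t=2s (window 0): DENY
  req#6 t=2s (window 0): DENY
  req#7 t=2s (window 0): DENY
  req#8 t=2s (window 0): DENY
  req#9 t=2s (window 0): DENY
  req#10 t=2s (window 0): DENY

Allowed counts by window: 4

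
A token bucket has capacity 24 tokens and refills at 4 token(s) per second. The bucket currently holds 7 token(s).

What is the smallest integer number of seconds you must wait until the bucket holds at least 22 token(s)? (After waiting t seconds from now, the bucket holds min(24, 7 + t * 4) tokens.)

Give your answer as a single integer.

Need 7 + t * 4 >= 22, so t >= 15/4.
Smallest integer t = ceil(15/4) = 4.

Answer: 4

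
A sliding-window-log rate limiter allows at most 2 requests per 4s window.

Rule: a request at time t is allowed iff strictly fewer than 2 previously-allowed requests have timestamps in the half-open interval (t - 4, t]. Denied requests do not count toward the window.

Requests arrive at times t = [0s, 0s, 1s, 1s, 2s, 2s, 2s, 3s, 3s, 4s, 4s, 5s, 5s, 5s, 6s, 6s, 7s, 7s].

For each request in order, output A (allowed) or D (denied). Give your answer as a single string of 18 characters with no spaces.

Tracking allowed requests in the window:
  req#1 t=0s: ALLOW
  req#2 t=0s: ALLOW
  req#3 t=1s: DENY
  req#4 t=1s: DENY
  req#5 t=2s: DENY
  req#6 t=2s: DENY
  req#7 t=2s: DENY
  req#8 t=3s: DENY
  req#9 t=3s: DENY
  req#10 t=4s: ALLOW
  req#11 t=4s: ALLOW
  req#12 t=5s: DENY
  req#13 t=5s: DENY
  req#14 t=5s: DENY
  req#15 t=6s: DENY
  req#16 t=6s: DENY
  req#17 t=7s: DENY
  req#18 t=7s: DENY

Answer: AADDDDDDDAADDDDDDD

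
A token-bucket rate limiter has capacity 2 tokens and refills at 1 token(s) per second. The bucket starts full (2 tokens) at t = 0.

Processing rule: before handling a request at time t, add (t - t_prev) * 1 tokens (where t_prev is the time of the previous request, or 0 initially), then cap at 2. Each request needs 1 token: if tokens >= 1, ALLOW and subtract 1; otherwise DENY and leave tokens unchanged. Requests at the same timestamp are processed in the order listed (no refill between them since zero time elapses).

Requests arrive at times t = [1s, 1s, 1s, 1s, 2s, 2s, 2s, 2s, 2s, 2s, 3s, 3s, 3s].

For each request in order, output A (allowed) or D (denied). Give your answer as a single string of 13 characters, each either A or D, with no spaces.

Simulating step by step:
  req#1 t=1s: ALLOW
  req#2 t=1s: ALLOW
  req#3 t=1s: DENY
  req#4 t=1s: DENY
  req#5 t=2s: ALLOW
  req#6 t=2s: DENY
  req#7 t=2s: DENY
  req#8 t=2s: DENY
  req#9 t=2s: DENY
  req#10 t=2s: DENY
  req#11 t=3s: ALLOW
  req#12 t=3s: DENY
  req#13 t=3s: DENY

Answer: AADDADDDDDADD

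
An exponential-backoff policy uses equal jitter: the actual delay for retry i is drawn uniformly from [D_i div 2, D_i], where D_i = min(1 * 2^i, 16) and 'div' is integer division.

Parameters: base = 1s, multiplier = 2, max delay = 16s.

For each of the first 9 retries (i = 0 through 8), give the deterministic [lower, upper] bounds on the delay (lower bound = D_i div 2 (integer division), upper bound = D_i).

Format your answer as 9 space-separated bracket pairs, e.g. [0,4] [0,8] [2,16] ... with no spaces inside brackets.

Computing bounds per retry:
  i=0: D_i=min(1*2^0,16)=1, bounds=[0,1]
  i=1: D_i=min(1*2^1,16)=2, bounds=[1,2]
  i=2: D_i=min(1*2^2,16)=4, bounds=[2,4]
  i=3: D_i=min(1*2^3,16)=8, bounds=[4,8]
  i=4: D_i=min(1*2^4,16)=16, bounds=[8,16]
  i=5: D_i=min(1*2^5,16)=16, bounds=[8,16]
  i=6: D_i=min(1*2^6,16)=16, bounds=[8,16]
  i=7: D_i=min(1*2^7,16)=16, bounds=[8,16]
  i=8: D_i=min(1*2^8,16)=16, bounds=[8,16]

Answer: [0,1] [1,2] [2,4] [4,8] [8,16] [8,16] [8,16] [8,16] [8,16]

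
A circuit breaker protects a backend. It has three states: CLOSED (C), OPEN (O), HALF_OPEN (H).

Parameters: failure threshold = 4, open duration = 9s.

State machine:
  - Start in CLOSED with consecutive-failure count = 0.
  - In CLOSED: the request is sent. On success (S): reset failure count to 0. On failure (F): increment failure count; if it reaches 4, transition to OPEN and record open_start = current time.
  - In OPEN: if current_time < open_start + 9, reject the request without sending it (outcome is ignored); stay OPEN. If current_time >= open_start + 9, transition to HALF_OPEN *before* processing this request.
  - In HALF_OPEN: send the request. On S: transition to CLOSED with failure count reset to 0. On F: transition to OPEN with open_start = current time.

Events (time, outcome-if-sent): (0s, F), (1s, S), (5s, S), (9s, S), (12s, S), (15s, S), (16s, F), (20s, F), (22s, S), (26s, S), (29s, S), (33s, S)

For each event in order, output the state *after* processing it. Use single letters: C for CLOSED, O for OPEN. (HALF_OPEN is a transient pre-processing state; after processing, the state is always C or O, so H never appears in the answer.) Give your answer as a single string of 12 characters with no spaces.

State after each event:
  event#1 t=0s outcome=F: state=CLOSED
  event#2 t=1s outcome=S: state=CLOSED
  event#3 t=5s outcome=S: state=CLOSED
  event#4 t=9s outcome=S: state=CLOSED
  event#5 t=12s outcome=S: state=CLOSED
  event#6 t=15s outcome=S: state=CLOSED
  event#7 t=16s outcome=F: state=CLOSED
  event#8 t=20s outcome=F: state=CLOSED
  event#9 t=22s outcome=S: state=CLOSED
  event#10 t=26s outcome=S: state=CLOSED
  event#11 t=29s outcome=S: state=CLOSED
  event#12 t=33s outcome=S: state=CLOSED

Answer: CCCCCCCCCCCC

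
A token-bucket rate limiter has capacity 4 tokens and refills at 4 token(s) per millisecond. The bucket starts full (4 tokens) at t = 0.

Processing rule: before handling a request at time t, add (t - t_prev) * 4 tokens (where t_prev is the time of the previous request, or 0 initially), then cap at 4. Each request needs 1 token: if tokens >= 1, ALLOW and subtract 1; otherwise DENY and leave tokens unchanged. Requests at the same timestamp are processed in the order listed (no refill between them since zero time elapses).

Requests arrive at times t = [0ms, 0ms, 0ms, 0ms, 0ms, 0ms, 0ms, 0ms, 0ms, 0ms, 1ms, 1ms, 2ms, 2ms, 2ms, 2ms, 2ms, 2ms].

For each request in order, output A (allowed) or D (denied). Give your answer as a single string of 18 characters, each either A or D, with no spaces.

Answer: AAAADDDDDDAAAAAADD

Derivation:
Simulating step by step:
  req#1 t=0ms: ALLOW
  req#2 t=0ms: ALLOW
  req#3 t=0ms: ALLOW
  req#4 t=0ms: ALLOW
  req#5 t=0ms: DENY
  req#6 t=0ms: DENY
  req#7 t=0ms: DENY
  req#8 t=0ms: DENY
  req#9 t=0ms: DENY
  req#10 t=0ms: DENY
  req#11 t=1ms: ALLOW
  req#12 t=1ms: ALLOW
  req#13 t=2ms: ALLOW
  req#14 t=2ms: ALLOW
  req#15 t=2ms: ALLOW
  req#16 t=2ms: ALLOW
  req#17 t=2ms: DENY
  req#18 t=2ms: DENY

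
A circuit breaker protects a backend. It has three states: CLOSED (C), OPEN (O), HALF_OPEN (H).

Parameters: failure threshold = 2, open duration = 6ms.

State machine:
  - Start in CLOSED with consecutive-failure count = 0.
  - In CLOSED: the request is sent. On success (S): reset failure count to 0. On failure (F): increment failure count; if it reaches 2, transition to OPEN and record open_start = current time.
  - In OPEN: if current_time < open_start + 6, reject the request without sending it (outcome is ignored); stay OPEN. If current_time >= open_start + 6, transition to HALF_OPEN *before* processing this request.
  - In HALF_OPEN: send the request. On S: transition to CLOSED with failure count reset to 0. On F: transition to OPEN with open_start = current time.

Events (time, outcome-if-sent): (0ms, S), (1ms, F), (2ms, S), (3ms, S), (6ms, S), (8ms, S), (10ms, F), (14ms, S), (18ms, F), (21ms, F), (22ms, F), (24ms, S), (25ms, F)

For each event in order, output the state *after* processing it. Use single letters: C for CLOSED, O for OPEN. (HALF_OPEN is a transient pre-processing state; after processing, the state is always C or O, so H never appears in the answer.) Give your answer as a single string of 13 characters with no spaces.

State after each event:
  event#1 t=0ms outcome=S: state=CLOSED
  event#2 t=1ms outcome=F: state=CLOSED
  event#3 t=2ms outcome=S: state=CLOSED
  event#4 t=3ms outcome=S: state=CLOSED
  event#5 t=6ms outcome=S: state=CLOSED
  event#6 t=8ms outcome=S: state=CLOSED
  event#7 t=10ms outcome=F: state=CLOSED
  event#8 t=14ms outcome=S: state=CLOSED
  event#9 t=18ms outcome=F: state=CLOSED
  event#10 t=21ms outcome=F: state=OPEN
  event#11 t=22ms outcome=F: state=OPEN
  event#12 t=24ms outcome=S: state=OPEN
  event#13 t=25ms outcome=F: state=OPEN

Answer: CCCCCCCCCOOOO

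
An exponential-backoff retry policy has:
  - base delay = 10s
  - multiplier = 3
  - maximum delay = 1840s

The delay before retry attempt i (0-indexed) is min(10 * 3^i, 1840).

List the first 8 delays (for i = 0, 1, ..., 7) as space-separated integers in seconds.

Answer: 10 30 90 270 810 1840 1840 1840

Derivation:
Computing each delay:
  i=0: min(10*3^0, 1840) = 10
  i=1: min(10*3^1, 1840) = 30
  i=2: min(10*3^2, 1840) = 90
  i=3: min(10*3^3, 1840) = 270
  i=4: min(10*3^4, 1840) = 810
  i=5: min(10*3^5, 1840) = 1840
  i=6: min(10*3^6, 1840) = 1840
  i=7: min(10*3^7, 1840) = 1840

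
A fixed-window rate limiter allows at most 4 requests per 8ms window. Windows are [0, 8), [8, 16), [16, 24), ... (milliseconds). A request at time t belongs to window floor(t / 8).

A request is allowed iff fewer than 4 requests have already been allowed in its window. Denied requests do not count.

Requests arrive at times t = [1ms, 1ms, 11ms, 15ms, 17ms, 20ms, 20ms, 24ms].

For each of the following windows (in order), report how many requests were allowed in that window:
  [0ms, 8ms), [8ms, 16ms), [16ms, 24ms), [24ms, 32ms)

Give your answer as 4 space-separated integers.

Processing requests:
  req#1 t=1ms (window 0): ALLOW
  req#2 t=1ms (window 0): ALLOW
  req#3 t=11ms (window 1): ALLOW
  req#4 t=15ms (window 1): ALLOW
  req#5 t=17ms (window 2): ALLOW
  req#6 t=20ms (window 2): ALLOW
  req#7 t=20ms (window 2): ALLOW
  req#8 t=24ms (window 3): ALLOW

Allowed counts by window: 2 2 3 1

Answer: 2 2 3 1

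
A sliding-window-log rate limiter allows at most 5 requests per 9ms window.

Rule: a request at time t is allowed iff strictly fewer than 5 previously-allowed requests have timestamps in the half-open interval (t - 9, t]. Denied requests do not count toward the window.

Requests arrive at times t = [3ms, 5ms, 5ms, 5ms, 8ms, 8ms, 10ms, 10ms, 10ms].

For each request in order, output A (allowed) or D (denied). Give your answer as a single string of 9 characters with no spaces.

Answer: AAAAADDDD

Derivation:
Tracking allowed requests in the window:
  req#1 t=3ms: ALLOW
  req#2 t=5ms: ALLOW
  req#3 t=5ms: ALLOW
  req#4 t=5ms: ALLOW
  req#5 t=8ms: ALLOW
  req#6 t=8ms: DENY
  req#7 t=10ms: DENY
  req#8 t=10ms: DENY
  req#9 t=10ms: DENY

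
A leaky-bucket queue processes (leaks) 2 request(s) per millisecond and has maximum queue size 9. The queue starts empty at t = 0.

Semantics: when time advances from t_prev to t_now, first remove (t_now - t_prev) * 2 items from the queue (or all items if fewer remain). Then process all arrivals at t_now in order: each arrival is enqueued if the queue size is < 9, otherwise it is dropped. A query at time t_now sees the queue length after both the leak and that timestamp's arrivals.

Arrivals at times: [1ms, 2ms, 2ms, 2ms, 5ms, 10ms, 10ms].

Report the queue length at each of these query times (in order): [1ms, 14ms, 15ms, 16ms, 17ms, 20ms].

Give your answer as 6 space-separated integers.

Answer: 1 0 0 0 0 0

Derivation:
Queue lengths at query times:
  query t=1ms: backlog = 1
  query t=14ms: backlog = 0
  query t=15ms: backlog = 0
  query t=16ms: backlog = 0
  query t=17ms: backlog = 0
  query t=20ms: backlog = 0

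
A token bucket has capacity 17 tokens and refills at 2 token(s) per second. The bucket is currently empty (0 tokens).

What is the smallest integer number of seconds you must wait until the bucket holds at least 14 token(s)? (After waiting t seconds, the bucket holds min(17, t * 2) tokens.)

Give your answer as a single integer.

Answer: 7

Derivation:
Need t * 2 >= 14, so t >= 14/2.
Smallest integer t = ceil(14/2) = 7.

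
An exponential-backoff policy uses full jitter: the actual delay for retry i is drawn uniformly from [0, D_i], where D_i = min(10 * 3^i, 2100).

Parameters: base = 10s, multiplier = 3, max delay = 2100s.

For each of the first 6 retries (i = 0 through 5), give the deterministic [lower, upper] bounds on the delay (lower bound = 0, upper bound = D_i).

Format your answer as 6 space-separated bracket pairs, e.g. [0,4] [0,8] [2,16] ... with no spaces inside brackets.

Computing bounds per retry:
  i=0: D_i=min(10*3^0,2100)=10, bounds=[0,10]
  i=1: D_i=min(10*3^1,2100)=30, bounds=[0,30]
  i=2: D_i=min(10*3^2,2100)=90, bounds=[0,90]
  i=3: D_i=min(10*3^3,2100)=270, bounds=[0,270]
  i=4: D_i=min(10*3^4,2100)=810, bounds=[0,810]
  i=5: D_i=min(10*3^5,2100)=2100, bounds=[0,2100]

Answer: [0,10] [0,30] [0,90] [0,270] [0,810] [0,2100]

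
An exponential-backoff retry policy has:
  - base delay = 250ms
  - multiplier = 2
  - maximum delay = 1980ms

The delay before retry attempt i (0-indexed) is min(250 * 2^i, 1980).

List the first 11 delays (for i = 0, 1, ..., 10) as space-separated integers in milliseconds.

Computing each delay:
  i=0: min(250*2^0, 1980) = 250
  i=1: min(250*2^1, 1980) = 500
  i=2: min(250*2^2, 1980) = 1000
  i=3: min(250*2^3, 1980) = 1980
  i=4: min(250*2^4, 1980) = 1980
  i=5: min(250*2^5, 1980) = 1980
  i=6: min(250*2^6, 1980) = 1980
  i=7: min(250*2^7, 1980) = 1980
  i=8: min(250*2^8, 1980) = 1980
  i=9: min(250*2^9, 1980) = 1980
  i=10: min(250*2^10, 1980) = 1980

Answer: 250 500 1000 1980 1980 1980 1980 1980 1980 1980 1980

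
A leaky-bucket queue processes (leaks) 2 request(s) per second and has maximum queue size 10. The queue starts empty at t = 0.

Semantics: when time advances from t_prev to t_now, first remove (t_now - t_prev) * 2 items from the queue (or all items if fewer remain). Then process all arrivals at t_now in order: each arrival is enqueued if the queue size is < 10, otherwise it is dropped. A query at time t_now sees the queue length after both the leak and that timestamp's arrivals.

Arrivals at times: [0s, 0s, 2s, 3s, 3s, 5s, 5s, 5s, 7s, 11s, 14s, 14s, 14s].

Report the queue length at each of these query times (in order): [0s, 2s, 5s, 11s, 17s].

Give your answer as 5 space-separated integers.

Answer: 2 1 3 1 0

Derivation:
Queue lengths at query times:
  query t=0s: backlog = 2
  query t=2s: backlog = 1
  query t=5s: backlog = 3
  query t=11s: backlog = 1
  query t=17s: backlog = 0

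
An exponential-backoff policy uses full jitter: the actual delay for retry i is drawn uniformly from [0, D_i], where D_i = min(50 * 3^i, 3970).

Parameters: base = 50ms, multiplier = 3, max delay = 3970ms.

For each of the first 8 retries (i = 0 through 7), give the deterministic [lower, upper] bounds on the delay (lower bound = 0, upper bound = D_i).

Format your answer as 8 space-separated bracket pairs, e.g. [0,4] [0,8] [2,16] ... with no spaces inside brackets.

Computing bounds per retry:
  i=0: D_i=min(50*3^0,3970)=50, bounds=[0,50]
  i=1: D_i=min(50*3^1,3970)=150, bounds=[0,150]
  i=2: D_i=min(50*3^2,3970)=450, bounds=[0,450]
  i=3: D_i=min(50*3^3,3970)=1350, bounds=[0,1350]
  i=4: D_i=min(50*3^4,3970)=3970, bounds=[0,3970]
  i=5: D_i=min(50*3^5,3970)=3970, bounds=[0,3970]
  i=6: D_i=min(50*3^6,3970)=3970, bounds=[0,3970]
  i=7: D_i=min(50*3^7,3970)=3970, bounds=[0,3970]

Answer: [0,50] [0,150] [0,450] [0,1350] [0,3970] [0,3970] [0,3970] [0,3970]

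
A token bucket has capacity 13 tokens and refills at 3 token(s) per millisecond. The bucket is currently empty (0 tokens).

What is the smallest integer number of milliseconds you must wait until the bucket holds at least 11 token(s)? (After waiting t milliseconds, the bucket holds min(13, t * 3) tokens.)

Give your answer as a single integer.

Need t * 3 >= 11, so t >= 11/3.
Smallest integer t = ceil(11/3) = 4.

Answer: 4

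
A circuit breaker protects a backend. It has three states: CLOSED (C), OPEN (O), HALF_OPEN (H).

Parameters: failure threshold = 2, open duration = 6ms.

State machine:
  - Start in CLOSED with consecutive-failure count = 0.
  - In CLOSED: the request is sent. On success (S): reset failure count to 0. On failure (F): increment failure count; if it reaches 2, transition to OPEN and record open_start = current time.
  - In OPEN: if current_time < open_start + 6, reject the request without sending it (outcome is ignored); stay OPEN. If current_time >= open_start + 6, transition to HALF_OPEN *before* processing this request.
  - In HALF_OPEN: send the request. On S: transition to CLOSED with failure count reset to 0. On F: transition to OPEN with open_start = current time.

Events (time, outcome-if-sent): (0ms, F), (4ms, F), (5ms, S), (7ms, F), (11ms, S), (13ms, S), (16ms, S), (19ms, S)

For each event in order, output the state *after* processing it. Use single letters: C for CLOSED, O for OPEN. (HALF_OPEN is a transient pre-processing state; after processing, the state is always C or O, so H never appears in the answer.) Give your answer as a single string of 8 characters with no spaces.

State after each event:
  event#1 t=0ms outcome=F: state=CLOSED
  event#2 t=4ms outcome=F: state=OPEN
  event#3 t=5ms outcome=S: state=OPEN
  event#4 t=7ms outcome=F: state=OPEN
  event#5 t=11ms outcome=S: state=CLOSED
  event#6 t=13ms outcome=S: state=CLOSED
  event#7 t=16ms outcome=S: state=CLOSED
  event#8 t=19ms outcome=S: state=CLOSED

Answer: COOOCCCC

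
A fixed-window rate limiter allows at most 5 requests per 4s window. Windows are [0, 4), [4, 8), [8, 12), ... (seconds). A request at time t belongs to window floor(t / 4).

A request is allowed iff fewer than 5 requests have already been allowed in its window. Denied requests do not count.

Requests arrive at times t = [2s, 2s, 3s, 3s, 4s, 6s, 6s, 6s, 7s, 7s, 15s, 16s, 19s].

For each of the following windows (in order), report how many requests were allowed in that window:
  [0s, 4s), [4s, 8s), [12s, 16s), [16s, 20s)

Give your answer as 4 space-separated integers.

Processing requests:
  req#1 t=2s (window 0): ALLOW
  req#2 t=2s (window 0): ALLOW
  req#3 t=3s (window 0): ALLOW
  req#4 t=3s (window 0): ALLOW
  req#5 t=4s (window 1): ALLOW
  req#6 t=6s (window 1): ALLOW
  req#7 t=6s (window 1): ALLOW
  req#8 t=6s (window 1): ALLOW
  req#9 t=7s (window 1): ALLOW
  req#10 t=7s (window 1): DENY
  req#11 t=15s (window 3): ALLOW
  req#12 t=16s (window 4): ALLOW
  req#13 t=19s (window 4): ALLOW

Allowed counts by window: 4 5 1 2

Answer: 4 5 1 2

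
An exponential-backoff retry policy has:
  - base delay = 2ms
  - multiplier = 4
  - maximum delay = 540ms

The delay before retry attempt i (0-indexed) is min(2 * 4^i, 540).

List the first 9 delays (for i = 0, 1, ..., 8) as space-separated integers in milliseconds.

Computing each delay:
  i=0: min(2*4^0, 540) = 2
  i=1: min(2*4^1, 540) = 8
  i=2: min(2*4^2, 540) = 32
  i=3: min(2*4^3, 540) = 128
  i=4: min(2*4^4, 540) = 512
  i=5: min(2*4^5, 540) = 540
  i=6: min(2*4^6, 540) = 540
  i=7: min(2*4^7, 540) = 540
  i=8: min(2*4^8, 540) = 540

Answer: 2 8 32 128 512 540 540 540 540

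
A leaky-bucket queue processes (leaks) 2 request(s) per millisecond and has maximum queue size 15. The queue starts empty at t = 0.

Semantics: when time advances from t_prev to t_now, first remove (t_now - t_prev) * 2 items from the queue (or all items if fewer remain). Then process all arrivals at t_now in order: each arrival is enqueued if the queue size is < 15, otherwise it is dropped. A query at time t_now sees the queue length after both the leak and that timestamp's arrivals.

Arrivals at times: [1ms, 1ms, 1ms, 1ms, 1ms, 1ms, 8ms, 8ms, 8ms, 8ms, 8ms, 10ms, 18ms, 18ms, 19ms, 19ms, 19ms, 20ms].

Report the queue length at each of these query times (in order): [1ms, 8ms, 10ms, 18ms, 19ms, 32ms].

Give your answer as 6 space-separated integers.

Answer: 6 5 2 2 3 0

Derivation:
Queue lengths at query times:
  query t=1ms: backlog = 6
  query t=8ms: backlog = 5
  query t=10ms: backlog = 2
  query t=18ms: backlog = 2
  query t=19ms: backlog = 3
  query t=32ms: backlog = 0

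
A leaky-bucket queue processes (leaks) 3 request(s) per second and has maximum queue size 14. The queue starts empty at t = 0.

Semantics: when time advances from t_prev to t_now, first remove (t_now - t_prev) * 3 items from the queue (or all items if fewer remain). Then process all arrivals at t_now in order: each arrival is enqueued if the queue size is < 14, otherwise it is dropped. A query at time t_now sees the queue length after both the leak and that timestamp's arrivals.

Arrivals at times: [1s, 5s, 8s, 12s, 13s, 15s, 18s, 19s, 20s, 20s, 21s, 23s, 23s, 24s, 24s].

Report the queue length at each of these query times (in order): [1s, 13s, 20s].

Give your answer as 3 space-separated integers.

Answer: 1 1 2

Derivation:
Queue lengths at query times:
  query t=1s: backlog = 1
  query t=13s: backlog = 1
  query t=20s: backlog = 2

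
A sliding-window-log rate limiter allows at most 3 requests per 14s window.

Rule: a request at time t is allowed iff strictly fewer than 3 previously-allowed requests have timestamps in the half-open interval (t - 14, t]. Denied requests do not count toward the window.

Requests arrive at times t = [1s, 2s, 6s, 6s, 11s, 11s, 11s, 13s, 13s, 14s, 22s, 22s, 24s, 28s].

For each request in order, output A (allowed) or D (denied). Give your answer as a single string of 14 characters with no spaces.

Tracking allowed requests in the window:
  req#1 t=1s: ALLOW
  req#2 t=2s: ALLOW
  req#3 t=6s: ALLOW
  req#4 t=6s: DENY
  req#5 t=11s: DENY
  req#6 t=11s: DENY
  req#7 t=11s: DENY
  req#8 t=13s: DENY
  req#9 t=13s: DENY
  req#10 t=14s: DENY
  req#11 t=22s: ALLOW
  req#12 t=22s: ALLOW
  req#13 t=24s: ALLOW
  req#14 t=28s: DENY

Answer: AAADDDDDDDAAAD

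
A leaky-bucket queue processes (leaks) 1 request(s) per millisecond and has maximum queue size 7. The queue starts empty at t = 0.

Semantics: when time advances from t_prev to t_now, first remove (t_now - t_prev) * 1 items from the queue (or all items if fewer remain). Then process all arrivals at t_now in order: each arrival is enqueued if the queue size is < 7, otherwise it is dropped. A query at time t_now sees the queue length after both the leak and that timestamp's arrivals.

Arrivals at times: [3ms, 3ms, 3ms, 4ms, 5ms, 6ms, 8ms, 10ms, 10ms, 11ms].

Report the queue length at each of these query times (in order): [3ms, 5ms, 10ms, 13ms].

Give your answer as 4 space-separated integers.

Queue lengths at query times:
  query t=3ms: backlog = 3
  query t=5ms: backlog = 3
  query t=10ms: backlog = 2
  query t=13ms: backlog = 0

Answer: 3 3 2 0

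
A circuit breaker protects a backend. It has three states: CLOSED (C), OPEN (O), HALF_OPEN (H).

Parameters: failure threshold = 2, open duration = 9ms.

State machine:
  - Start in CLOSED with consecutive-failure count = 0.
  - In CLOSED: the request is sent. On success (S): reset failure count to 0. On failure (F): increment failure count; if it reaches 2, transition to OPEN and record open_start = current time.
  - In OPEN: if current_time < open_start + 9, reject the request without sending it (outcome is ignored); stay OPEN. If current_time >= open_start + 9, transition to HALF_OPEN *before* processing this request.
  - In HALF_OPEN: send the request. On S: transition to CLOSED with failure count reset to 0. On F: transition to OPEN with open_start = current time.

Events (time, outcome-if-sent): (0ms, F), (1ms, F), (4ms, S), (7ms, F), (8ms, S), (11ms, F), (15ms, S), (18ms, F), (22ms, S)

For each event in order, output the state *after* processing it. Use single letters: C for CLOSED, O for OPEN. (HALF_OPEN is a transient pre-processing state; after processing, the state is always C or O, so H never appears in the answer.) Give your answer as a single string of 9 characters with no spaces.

State after each event:
  event#1 t=0ms outcome=F: state=CLOSED
  event#2 t=1ms outcome=F: state=OPEN
  event#3 t=4ms outcome=S: state=OPEN
  event#4 t=7ms outcome=F: state=OPEN
  event#5 t=8ms outcome=S: state=OPEN
  event#6 t=11ms outcome=F: state=OPEN
  event#7 t=15ms outcome=S: state=OPEN
  event#8 t=18ms outcome=F: state=OPEN
  event#9 t=22ms outcome=S: state=CLOSED

Answer: COOOOOOOC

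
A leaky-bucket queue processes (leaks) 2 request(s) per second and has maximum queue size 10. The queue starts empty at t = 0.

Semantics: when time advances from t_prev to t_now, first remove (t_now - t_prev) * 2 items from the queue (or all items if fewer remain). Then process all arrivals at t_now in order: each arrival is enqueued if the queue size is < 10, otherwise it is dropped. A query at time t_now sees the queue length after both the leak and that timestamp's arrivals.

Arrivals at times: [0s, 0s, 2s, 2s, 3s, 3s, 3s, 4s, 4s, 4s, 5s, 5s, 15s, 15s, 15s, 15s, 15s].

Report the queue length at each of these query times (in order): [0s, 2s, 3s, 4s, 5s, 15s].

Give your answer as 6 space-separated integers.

Answer: 2 2 3 4 4 5

Derivation:
Queue lengths at query times:
  query t=0s: backlog = 2
  query t=2s: backlog = 2
  query t=3s: backlog = 3
  query t=4s: backlog = 4
  query t=5s: backlog = 4
  query t=15s: backlog = 5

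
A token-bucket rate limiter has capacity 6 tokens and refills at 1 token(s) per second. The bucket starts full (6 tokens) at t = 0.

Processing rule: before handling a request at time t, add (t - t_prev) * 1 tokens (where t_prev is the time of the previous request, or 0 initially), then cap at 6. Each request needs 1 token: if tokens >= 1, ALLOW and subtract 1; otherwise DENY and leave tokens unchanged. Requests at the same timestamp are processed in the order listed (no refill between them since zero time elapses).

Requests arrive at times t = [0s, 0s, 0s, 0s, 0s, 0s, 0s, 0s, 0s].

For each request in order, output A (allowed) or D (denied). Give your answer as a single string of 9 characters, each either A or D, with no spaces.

Answer: AAAAAADDD

Derivation:
Simulating step by step:
  req#1 t=0s: ALLOW
  req#2 t=0s: ALLOW
  req#3 t=0s: ALLOW
  req#4 t=0s: ALLOW
  req#5 t=0s: ALLOW
  req#6 t=0s: ALLOW
  req#7 t=0s: DENY
  req#8 t=0s: DENY
  req#9 t=0s: DENY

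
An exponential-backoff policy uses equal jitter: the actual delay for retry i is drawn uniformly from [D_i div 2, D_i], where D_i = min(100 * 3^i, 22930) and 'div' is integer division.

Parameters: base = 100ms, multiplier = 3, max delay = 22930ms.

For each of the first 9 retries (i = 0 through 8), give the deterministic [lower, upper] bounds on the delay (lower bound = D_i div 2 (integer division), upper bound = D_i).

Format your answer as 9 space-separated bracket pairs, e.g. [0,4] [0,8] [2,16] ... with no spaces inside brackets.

Answer: [50,100] [150,300] [450,900] [1350,2700] [4050,8100] [11465,22930] [11465,22930] [11465,22930] [11465,22930]

Derivation:
Computing bounds per retry:
  i=0: D_i=min(100*3^0,22930)=100, bounds=[50,100]
  i=1: D_i=min(100*3^1,22930)=300, bounds=[150,300]
  i=2: D_i=min(100*3^2,22930)=900, bounds=[450,900]
  i=3: D_i=min(100*3^3,22930)=2700, bounds=[1350,2700]
  i=4: D_i=min(100*3^4,22930)=8100, bounds=[4050,8100]
  i=5: D_i=min(100*3^5,22930)=22930, bounds=[11465,22930]
  i=6: D_i=min(100*3^6,22930)=22930, bounds=[11465,22930]
  i=7: D_i=min(100*3^7,22930)=22930, bounds=[11465,22930]
  i=8: D_i=min(100*3^8,22930)=22930, bounds=[11465,22930]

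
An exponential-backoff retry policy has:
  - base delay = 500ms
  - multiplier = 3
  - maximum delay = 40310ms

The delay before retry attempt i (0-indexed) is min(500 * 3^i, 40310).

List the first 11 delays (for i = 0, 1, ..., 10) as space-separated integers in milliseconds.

Answer: 500 1500 4500 13500 40310 40310 40310 40310 40310 40310 40310

Derivation:
Computing each delay:
  i=0: min(500*3^0, 40310) = 500
  i=1: min(500*3^1, 40310) = 1500
  i=2: min(500*3^2, 40310) = 4500
  i=3: min(500*3^3, 40310) = 13500
  i=4: min(500*3^4, 40310) = 40310
  i=5: min(500*3^5, 40310) = 40310
  i=6: min(500*3^6, 40310) = 40310
  i=7: min(500*3^7, 40310) = 40310
  i=8: min(500*3^8, 40310) = 40310
  i=9: min(500*3^9, 40310) = 40310
  i=10: min(500*3^10, 40310) = 40310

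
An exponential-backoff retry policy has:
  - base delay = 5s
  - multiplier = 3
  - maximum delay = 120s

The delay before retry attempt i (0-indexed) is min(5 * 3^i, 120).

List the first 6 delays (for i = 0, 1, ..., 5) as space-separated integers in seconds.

Answer: 5 15 45 120 120 120

Derivation:
Computing each delay:
  i=0: min(5*3^0, 120) = 5
  i=1: min(5*3^1, 120) = 15
  i=2: min(5*3^2, 120) = 45
  i=3: min(5*3^3, 120) = 120
  i=4: min(5*3^4, 120) = 120
  i=5: min(5*3^5, 120) = 120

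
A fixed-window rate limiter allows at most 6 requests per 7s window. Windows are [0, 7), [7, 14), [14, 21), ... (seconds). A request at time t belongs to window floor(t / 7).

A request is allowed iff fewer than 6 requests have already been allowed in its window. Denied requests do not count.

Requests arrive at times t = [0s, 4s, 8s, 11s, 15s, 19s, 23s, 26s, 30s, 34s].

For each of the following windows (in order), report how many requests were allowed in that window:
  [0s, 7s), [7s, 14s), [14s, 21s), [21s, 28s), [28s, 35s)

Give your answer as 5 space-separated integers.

Processing requests:
  req#1 t=0s (window 0): ALLOW
  req#2 t=4s (window 0): ALLOW
  req#3 t=8s (window 1): ALLOW
  req#4 t=11s (window 1): ALLOW
  req#5 t=15s (window 2): ALLOW
  req#6 t=19s (window 2): ALLOW
  req#7 t=23s (window 3): ALLOW
  req#8 t=26s (window 3): ALLOW
  req#9 t=30s (window 4): ALLOW
  req#10 t=34s (window 4): ALLOW

Allowed counts by window: 2 2 2 2 2

Answer: 2 2 2 2 2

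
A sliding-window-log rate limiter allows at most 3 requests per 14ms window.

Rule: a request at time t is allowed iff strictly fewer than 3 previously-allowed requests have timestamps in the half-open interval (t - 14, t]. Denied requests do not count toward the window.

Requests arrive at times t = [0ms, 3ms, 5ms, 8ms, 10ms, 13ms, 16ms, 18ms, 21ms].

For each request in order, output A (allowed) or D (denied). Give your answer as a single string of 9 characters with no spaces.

Answer: AAADDDAAA

Derivation:
Tracking allowed requests in the window:
  req#1 t=0ms: ALLOW
  req#2 t=3ms: ALLOW
  req#3 t=5ms: ALLOW
  req#4 t=8ms: DENY
  req#5 t=10ms: DENY
  req#6 t=13ms: DENY
  req#7 t=16ms: ALLOW
  req#8 t=18ms: ALLOW
  req#9 t=21ms: ALLOW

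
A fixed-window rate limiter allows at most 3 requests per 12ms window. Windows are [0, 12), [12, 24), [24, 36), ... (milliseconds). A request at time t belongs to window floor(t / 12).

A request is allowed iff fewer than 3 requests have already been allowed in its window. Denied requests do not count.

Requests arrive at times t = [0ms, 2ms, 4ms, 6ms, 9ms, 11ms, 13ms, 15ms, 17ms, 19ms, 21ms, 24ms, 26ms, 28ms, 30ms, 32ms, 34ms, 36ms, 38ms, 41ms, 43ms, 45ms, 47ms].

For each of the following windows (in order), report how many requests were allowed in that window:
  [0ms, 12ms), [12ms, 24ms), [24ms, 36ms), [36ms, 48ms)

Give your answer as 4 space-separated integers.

Processing requests:
  req#1 t=0ms (window 0): ALLOW
  req#2 t=2ms (window 0): ALLOW
  req#3 t=4ms (window 0): ALLOW
  req#4 t=6ms (window 0): DENY
  req#5 t=9ms (window 0): DENY
  req#6 t=11ms (window 0): DENY
  req#7 t=13ms (window 1): ALLOW
  req#8 t=15ms (window 1): ALLOW
  req#9 t=17ms (window 1): ALLOW
  req#10 t=19ms (window 1): DENY
  req#11 t=21ms (window 1): DENY
  req#12 t=24ms (window 2): ALLOW
  req#13 t=26ms (window 2): ALLOW
  req#14 t=28ms (window 2): ALLOW
  req#15 t=30ms (window 2): DENY
  req#16 t=32ms (window 2): DENY
  req#17 t=34ms (window 2): DENY
  req#18 t=36ms (window 3): ALLOW
  req#19 t=38ms (window 3): ALLOW
  req#20 t=41ms (window 3): ALLOW
  req#21 t=43ms (window 3): DENY
  req#22 t=45ms (window 3): DENY
  req#23 t=47ms (window 3): DENY

Allowed counts by window: 3 3 3 3

Answer: 3 3 3 3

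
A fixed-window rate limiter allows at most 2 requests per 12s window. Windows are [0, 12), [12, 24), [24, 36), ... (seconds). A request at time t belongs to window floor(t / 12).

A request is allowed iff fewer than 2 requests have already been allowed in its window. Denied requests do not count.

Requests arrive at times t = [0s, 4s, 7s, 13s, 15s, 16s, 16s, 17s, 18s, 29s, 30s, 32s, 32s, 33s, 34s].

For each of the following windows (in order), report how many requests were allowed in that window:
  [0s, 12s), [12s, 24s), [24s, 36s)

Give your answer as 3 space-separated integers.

Answer: 2 2 2

Derivation:
Processing requests:
  req#1 t=0s (window 0): ALLOW
  req#2 t=4s (window 0): ALLOW
  req#3 t=7s (window 0): DENY
  req#4 t=13s (window 1): ALLOW
  req#5 t=15s (window 1): ALLOW
  req#6 t=16s (window 1): DENY
  req#7 t=16s (window 1): DENY
  req#8 t=17s (window 1): DENY
  req#9 t=18s (window 1): DENY
  req#10 t=29s (window 2): ALLOW
  req#11 t=30s (window 2): ALLOW
  req#12 t=32s (window 2): DENY
  req#13 t=32s (window 2): DENY
  req#14 t=33s (window 2): DENY
  req#15 t=34s (window 2): DENY

Allowed counts by window: 2 2 2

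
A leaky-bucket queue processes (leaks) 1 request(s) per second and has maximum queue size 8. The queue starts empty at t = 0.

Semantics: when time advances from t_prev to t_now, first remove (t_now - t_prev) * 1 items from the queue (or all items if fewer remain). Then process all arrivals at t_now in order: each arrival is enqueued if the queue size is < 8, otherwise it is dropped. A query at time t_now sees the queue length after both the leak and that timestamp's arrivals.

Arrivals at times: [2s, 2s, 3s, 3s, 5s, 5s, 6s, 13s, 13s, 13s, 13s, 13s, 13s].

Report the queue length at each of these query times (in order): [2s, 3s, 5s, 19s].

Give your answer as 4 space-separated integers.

Answer: 2 3 3 0

Derivation:
Queue lengths at query times:
  query t=2s: backlog = 2
  query t=3s: backlog = 3
  query t=5s: backlog = 3
  query t=19s: backlog = 0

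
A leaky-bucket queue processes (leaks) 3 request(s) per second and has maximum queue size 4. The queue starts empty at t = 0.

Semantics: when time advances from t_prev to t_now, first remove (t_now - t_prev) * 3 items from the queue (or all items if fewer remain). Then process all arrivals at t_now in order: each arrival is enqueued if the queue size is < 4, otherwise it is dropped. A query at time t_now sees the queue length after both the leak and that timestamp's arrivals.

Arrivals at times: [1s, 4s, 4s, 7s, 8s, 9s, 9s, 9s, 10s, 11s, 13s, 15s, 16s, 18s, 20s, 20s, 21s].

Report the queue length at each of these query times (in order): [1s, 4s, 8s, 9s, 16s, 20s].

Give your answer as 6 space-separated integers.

Queue lengths at query times:
  query t=1s: backlog = 1
  query t=4s: backlog = 2
  query t=8s: backlog = 1
  query t=9s: backlog = 3
  query t=16s: backlog = 1
  query t=20s: backlog = 2

Answer: 1 2 1 3 1 2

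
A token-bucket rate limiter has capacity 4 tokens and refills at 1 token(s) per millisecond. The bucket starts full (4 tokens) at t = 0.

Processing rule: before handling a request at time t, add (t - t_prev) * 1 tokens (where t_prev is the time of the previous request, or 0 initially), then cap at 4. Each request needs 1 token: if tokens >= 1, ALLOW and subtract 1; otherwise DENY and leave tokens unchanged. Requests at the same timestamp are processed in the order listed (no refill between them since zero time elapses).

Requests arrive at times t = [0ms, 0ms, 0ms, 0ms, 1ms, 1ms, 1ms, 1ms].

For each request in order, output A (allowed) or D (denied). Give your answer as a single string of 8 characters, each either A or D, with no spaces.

Answer: AAAAADDD

Derivation:
Simulating step by step:
  req#1 t=0ms: ALLOW
  req#2 t=0ms: ALLOW
  req#3 t=0ms: ALLOW
  req#4 t=0ms: ALLOW
  req#5 t=1ms: ALLOW
  req#6 t=1ms: DENY
  req#7 t=1ms: DENY
  req#8 t=1ms: DENY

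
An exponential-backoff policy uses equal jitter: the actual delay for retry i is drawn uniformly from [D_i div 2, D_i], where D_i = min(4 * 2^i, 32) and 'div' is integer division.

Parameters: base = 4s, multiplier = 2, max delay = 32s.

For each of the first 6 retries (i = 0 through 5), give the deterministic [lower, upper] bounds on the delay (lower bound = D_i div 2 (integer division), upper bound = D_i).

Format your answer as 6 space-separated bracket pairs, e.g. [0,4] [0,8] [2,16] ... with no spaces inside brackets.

Computing bounds per retry:
  i=0: D_i=min(4*2^0,32)=4, bounds=[2,4]
  i=1: D_i=min(4*2^1,32)=8, bounds=[4,8]
  i=2: D_i=min(4*2^2,32)=16, bounds=[8,16]
  i=3: D_i=min(4*2^3,32)=32, bounds=[16,32]
  i=4: D_i=min(4*2^4,32)=32, bounds=[16,32]
  i=5: D_i=min(4*2^5,32)=32, bounds=[16,32]

Answer: [2,4] [4,8] [8,16] [16,32] [16,32] [16,32]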